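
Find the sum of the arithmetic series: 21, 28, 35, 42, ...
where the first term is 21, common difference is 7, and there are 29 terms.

Sₙ = n/2 × (first + last)
Last term = a + (n-1)d = 21 + (29-1)×7 = 217
S_29 = 29/2 × (21 + 217)
S_29 = 29/2 × 238 = 3451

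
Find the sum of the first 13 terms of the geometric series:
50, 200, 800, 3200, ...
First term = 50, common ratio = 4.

Sₙ = a(1 - rⁿ) / (1 - r)
S_13 = 50(1 - 4^13) / (1 - 4)
S_13 = 50(1 - 67108864) / (-3)
S_13 = 1118481050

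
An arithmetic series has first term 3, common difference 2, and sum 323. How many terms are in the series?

Using S = n/2 × [2a + (n-1)d]
323 = n/2 × [2(3) + (n-1)(2)]
323 = n/2 × [6 + 2n - 2]
646 = n × [4 + 2n]
2n² + (4)n - 646 = 0
Discriminant: Δ = (4)² - 4(2)(-646) = 16 + 5168 = 5184
√Δ = 72
n = [-(4) + √Δ] / (2·2) = (-4 + 72) / 4 = 68 / 4 = 17
(The negative root is discarded since n must be a positive integer.)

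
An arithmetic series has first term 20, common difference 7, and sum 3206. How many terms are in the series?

Using S = n/2 × [2a + (n-1)d]
3206 = n/2 × [2(20) + (n-1)(7)]
3206 = n/2 × [40 + 7n - 7]
6412 = n × [33 + 7n]
7n² + (33)n - 6412 = 0
Discriminant: Δ = (33)² - 4(7)(-6412) = 1089 + 179536 = 180625
√Δ = 425
n = [-(33) + √Δ] / (2·7) = (-33 + 425) / 14 = 392 / 14 = 28
(The negative root is discarded since n must be a positive integer.)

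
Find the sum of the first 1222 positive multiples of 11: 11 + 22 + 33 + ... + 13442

Factor out 11: = 11(1 + 2 + ... + 1222) = 11 × n(n+1)/2
= 11 × 1222×1223/2
= 11 × 747253
= 8219783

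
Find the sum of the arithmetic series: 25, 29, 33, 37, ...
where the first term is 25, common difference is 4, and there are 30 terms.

Sₙ = n/2 × (first + last)
Last term = a + (n-1)d = 25 + (30-1)×4 = 141
S_30 = 30/2 × (25 + 141)
S_30 = 30/2 × 166 = 2490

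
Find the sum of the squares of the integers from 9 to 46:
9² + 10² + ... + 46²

Use ∑_{k=1}^{n} k² = n(n+1)(2n+1)/6, then subtract the first 8 terms.
∑_{k=1}^{46} k² = 46×47×93/6 = 33511
∑_{k=1}^{8} k² = 8×9×17/6 = 204
∑_{k=9}^{46} k² = 33511 - 204 = 33307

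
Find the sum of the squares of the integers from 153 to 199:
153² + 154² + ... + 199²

Use ∑_{k=1}^{n} k² = n(n+1)(2n+1)/6, then subtract the first 152 terms.
∑_{k=1}^{199} k² = 199×200×399/6 = 2646700
∑_{k=1}^{152} k² = 152×153×305/6 = 1182180
∑_{k=153}^{199} k² = 2646700 - 1182180 = 1464520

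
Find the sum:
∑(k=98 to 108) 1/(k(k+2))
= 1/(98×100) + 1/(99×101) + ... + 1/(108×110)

Partial fractions: 1/(k(k+2)) = (1/2)[1/k - 1/(k+2)]
Telescoping leaves the first two and last two terms:
= (1/2)[1/98 + 1/99 - 1/109 - 1/110]
= 5393/5287590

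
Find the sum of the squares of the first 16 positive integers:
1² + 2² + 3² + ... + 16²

Formula: ∑k² = n(n+1)(2n+1)/6
= 16×17×33/6
= 8976/6
= 1496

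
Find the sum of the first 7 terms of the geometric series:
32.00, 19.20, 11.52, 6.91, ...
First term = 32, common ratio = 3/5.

Sₙ = a(1 - rⁿ) / (1 - r)
S_7 = 32(1 - (3/5)^7) / (1 - (3/5))
S_7 = 32(1 - (2187/78125)) / (2/5)
S_7 = 1215008/15625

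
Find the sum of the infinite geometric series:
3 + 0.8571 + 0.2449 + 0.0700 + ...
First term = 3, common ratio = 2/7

For |r| < 1, S = a / (1 - r)
S = 3 / (1 - (2/7))
S = 3 / (5/7)
S = 21/5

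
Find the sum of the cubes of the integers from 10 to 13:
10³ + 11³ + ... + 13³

Use ∑_{k=1}^{n} k³ = [n(n+1)/2]², then subtract the first 9 terms.
∑_{k=1}^{13} k³ = [13×14/2]² = 91² = 8281
∑_{k=1}^{9} k³ = [9×10/2]² = 45² = 2025
∑_{k=10}^{13} k³ = 8281 - 2025 = 6256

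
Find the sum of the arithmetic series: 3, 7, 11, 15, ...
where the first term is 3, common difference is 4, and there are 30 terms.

Sₙ = n/2 × (first + last)
Last term = a + (n-1)d = 3 + (30-1)×4 = 119
S_30 = 30/2 × (3 + 119)
S_30 = 30/2 × 122 = 1830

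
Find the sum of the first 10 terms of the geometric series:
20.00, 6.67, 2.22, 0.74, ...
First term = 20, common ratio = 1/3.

Sₙ = a(1 - rⁿ) / (1 - r)
S_10 = 20(1 - (1/3)^10) / (1 - (1/3))
S_10 = 20(1 - (1/59049)) / (2/3)
S_10 = 590480/19683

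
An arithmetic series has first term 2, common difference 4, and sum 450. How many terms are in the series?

Using S = n/2 × [2a + (n-1)d]
450 = n/2 × [2(2) + (n-1)(4)]
450 = n/2 × [4 + 4n - 4]
900 = n × [0 + 4n]
4n² + (0)n - 900 = 0
Discriminant: Δ = (0)² - 4(4)(-900) = 0 + 14400 = 14400
√Δ = 120
n = [-(0) + √Δ] / (2·4) = (0 + 120) / 8 = 120 / 8 = 15
(The negative root is discarded since n must be a positive integer.)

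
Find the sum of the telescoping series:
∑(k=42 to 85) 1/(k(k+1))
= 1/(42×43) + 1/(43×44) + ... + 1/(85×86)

Partial fractions: 1/(k(k+1)) = 1/k - 1/(k+1)
The series telescopes:
= (1/42 - 1/43) + (1/43 - 1/44) + ... + (1/85 - 1/86)
= 1/42 - 1/86
= 11/903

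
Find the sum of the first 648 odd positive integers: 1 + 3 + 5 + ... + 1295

Sum of first n odd numbers = n²
= 648²
= 419904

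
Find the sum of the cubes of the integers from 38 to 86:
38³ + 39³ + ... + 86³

Use ∑_{k=1}^{n} k³ = [n(n+1)/2]², then subtract the first 37 terms.
∑_{k=1}^{86} k³ = [86×87/2]² = 3741² = 13995081
∑_{k=1}^{37} k³ = [37×38/2]² = 703² = 494209
∑_{k=38}^{86} k³ = 13995081 - 494209 = 13500872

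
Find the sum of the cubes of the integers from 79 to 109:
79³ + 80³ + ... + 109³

Use ∑_{k=1}^{n} k³ = [n(n+1)/2]², then subtract the first 78 terms.
∑_{k=1}^{109} k³ = [109×110/2]² = 5995² = 35940025
∑_{k=1}^{78} k³ = [78×79/2]² = 3081² = 9492561
∑_{k=79}^{109} k³ = 35940025 - 9492561 = 26447464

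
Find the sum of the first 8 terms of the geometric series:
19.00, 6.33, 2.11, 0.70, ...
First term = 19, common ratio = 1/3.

Sₙ = a(1 - rⁿ) / (1 - r)
S_8 = 19(1 - (1/3)^8) / (1 - (1/3))
S_8 = 19(1 - (1/6561)) / (2/3)
S_8 = 62320/2187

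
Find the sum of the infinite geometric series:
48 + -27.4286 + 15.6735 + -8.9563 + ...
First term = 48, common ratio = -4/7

For |r| < 1, S = a / (1 - r)
S = 48 / (1 - (-4/7))
S = 48 / (11/7)
S = 336/11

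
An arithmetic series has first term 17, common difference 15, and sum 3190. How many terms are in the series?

Using S = n/2 × [2a + (n-1)d]
3190 = n/2 × [2(17) + (n-1)(15)]
3190 = n/2 × [34 + 15n - 15]
6380 = n × [19 + 15n]
15n² + (19)n - 6380 = 0
Discriminant: Δ = (19)² - 4(15)(-6380) = 361 + 382800 = 383161
√Δ = 619
n = [-(19) + √Δ] / (2·15) = (-19 + 619) / 30 = 600 / 30 = 20
(The negative root is discarded since n must be a positive integer.)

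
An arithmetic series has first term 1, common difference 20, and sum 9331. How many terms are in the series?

Using S = n/2 × [2a + (n-1)d]
9331 = n/2 × [2(1) + (n-1)(20)]
9331 = n/2 × [2 + 20n - 20]
18662 = n × [-18 + 20n]
20n² + (-18)n - 18662 = 0
Discriminant: Δ = (-18)² - 4(20)(-18662) = 324 + 1492960 = 1493284
√Δ = 1222
n = [-(-18) + √Δ] / (2·20) = (18 + 1222) / 40 = 1240 / 40 = 31
(The negative root is discarded since n must be a positive integer.)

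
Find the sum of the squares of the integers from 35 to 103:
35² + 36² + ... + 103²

Use ∑_{k=1}^{n} k² = n(n+1)(2n+1)/6, then subtract the first 34 terms.
∑_{k=1}^{103} k² = 103×104×207/6 = 369564
∑_{k=1}^{34} k² = 34×35×69/6 = 13685
∑_{k=35}^{103} k² = 369564 - 13685 = 355879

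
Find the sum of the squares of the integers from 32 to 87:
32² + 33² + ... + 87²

Use ∑_{k=1}^{n} k² = n(n+1)(2n+1)/6, then subtract the first 31 terms.
∑_{k=1}^{87} k² = 87×88×175/6 = 223300
∑_{k=1}^{31} k² = 31×32×63/6 = 10416
∑_{k=32}^{87} k² = 223300 - 10416 = 212884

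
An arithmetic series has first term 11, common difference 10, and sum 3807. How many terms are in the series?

Using S = n/2 × [2a + (n-1)d]
3807 = n/2 × [2(11) + (n-1)(10)]
3807 = n/2 × [22 + 10n - 10]
7614 = n × [12 + 10n]
10n² + (12)n - 7614 = 0
Discriminant: Δ = (12)² - 4(10)(-7614) = 144 + 304560 = 304704
√Δ = 552
n = [-(12) + √Δ] / (2·10) = (-12 + 552) / 20 = 540 / 20 = 27
(The negative root is discarded since n must be a positive integer.)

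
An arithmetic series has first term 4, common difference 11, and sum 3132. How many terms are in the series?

Using S = n/2 × [2a + (n-1)d]
3132 = n/2 × [2(4) + (n-1)(11)]
3132 = n/2 × [8 + 11n - 11]
6264 = n × [-3 + 11n]
11n² + (-3)n - 6264 = 0
Discriminant: Δ = (-3)² - 4(11)(-6264) = 9 + 275616 = 275625
√Δ = 525
n = [-(-3) + √Δ] / (2·11) = (3 + 525) / 22 = 528 / 22 = 24
(The negative root is discarded since n must be a positive integer.)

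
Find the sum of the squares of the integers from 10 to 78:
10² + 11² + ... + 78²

Use ∑_{k=1}^{n} k² = n(n+1)(2n+1)/6, then subtract the first 9 terms.
∑_{k=1}^{78} k² = 78×79×157/6 = 161239
∑_{k=1}^{9} k² = 9×10×19/6 = 285
∑_{k=10}^{78} k² = 161239 - 285 = 160954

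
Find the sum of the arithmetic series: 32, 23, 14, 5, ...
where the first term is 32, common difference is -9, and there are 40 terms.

Sₙ = n/2 × (first + last)
Last term = a + (n-1)d = 32 + (40-1)×(-9) = -319
S_40 = 40/2 × (32 + (-319))
S_40 = 40/2 × (-287) = -5740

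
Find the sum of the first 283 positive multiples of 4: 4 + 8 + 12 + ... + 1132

Factor out 4: = 4(1 + 2 + ... + 283) = 4 × n(n+1)/2
= 4 × 283×284/2
= 4 × 40186
= 160744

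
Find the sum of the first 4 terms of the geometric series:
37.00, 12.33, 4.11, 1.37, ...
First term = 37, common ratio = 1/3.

Sₙ = a(1 - rⁿ) / (1 - r)
S_4 = 37(1 - (1/3)^4) / (1 - (1/3))
S_4 = 37(1 - (1/81)) / (2/3)
S_4 = 1480/27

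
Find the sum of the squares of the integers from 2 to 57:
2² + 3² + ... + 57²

Use ∑_{k=1}^{n} k² = n(n+1)(2n+1)/6, then subtract the first 1 terms.
∑_{k=1}^{57} k² = 57×58×115/6 = 63365
∑_{k=1}^{1} k² = 1×2×3/6 = 1
∑_{k=2}^{57} k² = 63365 - 1 = 63364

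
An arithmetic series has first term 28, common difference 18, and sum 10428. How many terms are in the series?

Using S = n/2 × [2a + (n-1)d]
10428 = n/2 × [2(28) + (n-1)(18)]
10428 = n/2 × [56 + 18n - 18]
20856 = n × [38 + 18n]
18n² + (38)n - 20856 = 0
Discriminant: Δ = (38)² - 4(18)(-20856) = 1444 + 1501632 = 1503076
√Δ = 1226
n = [-(38) + √Δ] / (2·18) = (-38 + 1226) / 36 = 1188 / 36 = 33
(The negative root is discarded since n must be a positive integer.)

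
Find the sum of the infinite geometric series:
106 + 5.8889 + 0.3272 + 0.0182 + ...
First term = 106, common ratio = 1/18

For |r| < 1, S = a / (1 - r)
S = 106 / (1 - (1/18))
S = 106 / (17/18)
S = 1908/17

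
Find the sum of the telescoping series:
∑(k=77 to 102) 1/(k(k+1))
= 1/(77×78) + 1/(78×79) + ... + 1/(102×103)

Partial fractions: 1/(k(k+1)) = 1/k - 1/(k+1)
The series telescopes:
= (1/77 - 1/78) + (1/78 - 1/79) + ... + (1/102 - 1/103)
= 1/77 - 1/103
= 26/7931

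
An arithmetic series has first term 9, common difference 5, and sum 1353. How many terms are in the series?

Using S = n/2 × [2a + (n-1)d]
1353 = n/2 × [2(9) + (n-1)(5)]
1353 = n/2 × [18 + 5n - 5]
2706 = n × [13 + 5n]
5n² + (13)n - 2706 = 0
Discriminant: Δ = (13)² - 4(5)(-2706) = 169 + 54120 = 54289
√Δ = 233
n = [-(13) + √Δ] / (2·5) = (-13 + 233) / 10 = 220 / 10 = 22
(The negative root is discarded since n must be a positive integer.)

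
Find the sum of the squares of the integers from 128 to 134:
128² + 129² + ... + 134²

Use ∑_{k=1}^{n} k² = n(n+1)(2n+1)/6, then subtract the first 127 terms.
∑_{k=1}^{134} k² = 134×135×269/6 = 811035
∑_{k=1}^{127} k² = 127×128×255/6 = 690880
∑_{k=128}^{134} k² = 811035 - 690880 = 120155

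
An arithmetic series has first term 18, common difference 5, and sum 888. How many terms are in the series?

Using S = n/2 × [2a + (n-1)d]
888 = n/2 × [2(18) + (n-1)(5)]
888 = n/2 × [36 + 5n - 5]
1776 = n × [31 + 5n]
5n² + (31)n - 1776 = 0
Discriminant: Δ = (31)² - 4(5)(-1776) = 961 + 35520 = 36481
√Δ = 191
n = [-(31) + √Δ] / (2·5) = (-31 + 191) / 10 = 160 / 10 = 16
(The negative root is discarded since n must be a positive integer.)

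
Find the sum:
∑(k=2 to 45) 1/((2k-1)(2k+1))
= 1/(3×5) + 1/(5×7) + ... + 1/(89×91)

Partial fractions: 1/((2k-1)(2k+1)) = (1/2)[1/(2k-1) - 1/(2k+1)]
The series telescopes:
= (1/2)[1/3 - 1/91]
= 44/273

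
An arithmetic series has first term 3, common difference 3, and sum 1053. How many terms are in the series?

Using S = n/2 × [2a + (n-1)d]
1053 = n/2 × [2(3) + (n-1)(3)]
1053 = n/2 × [6 + 3n - 3]
2106 = n × [3 + 3n]
3n² + (3)n - 2106 = 0
Discriminant: Δ = (3)² - 4(3)(-2106) = 9 + 25272 = 25281
√Δ = 159
n = [-(3) + √Δ] / (2·3) = (-3 + 159) / 6 = 156 / 6 = 26
(The negative root is discarded since n must be a positive integer.)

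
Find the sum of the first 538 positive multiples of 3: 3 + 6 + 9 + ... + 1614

Factor out 3: = 3(1 + 2 + ... + 538) = 3 × n(n+1)/2
= 3 × 538×539/2
= 3 × 144991
= 434973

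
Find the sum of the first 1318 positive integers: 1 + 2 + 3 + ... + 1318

Formula: ∑k = n(n+1)/2
= 1318×1319/2
= 1738442/2
= 869221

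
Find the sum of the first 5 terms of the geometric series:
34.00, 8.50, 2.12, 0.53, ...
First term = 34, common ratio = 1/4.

Sₙ = a(1 - rⁿ) / (1 - r)
S_5 = 34(1 - (1/4)^5) / (1 - (1/4))
S_5 = 34(1 - (1/1024)) / (3/4)
S_5 = 5797/128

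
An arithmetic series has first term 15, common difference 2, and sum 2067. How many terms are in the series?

Using S = n/2 × [2a + (n-1)d]
2067 = n/2 × [2(15) + (n-1)(2)]
2067 = n/2 × [30 + 2n - 2]
4134 = n × [28 + 2n]
2n² + (28)n - 4134 = 0
Discriminant: Δ = (28)² - 4(2)(-4134) = 784 + 33072 = 33856
√Δ = 184
n = [-(28) + √Δ] / (2·2) = (-28 + 184) / 4 = 156 / 4 = 39
(The negative root is discarded since n must be a positive integer.)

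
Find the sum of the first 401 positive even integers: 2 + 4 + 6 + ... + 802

Sum of first n even numbers = n(n+1)
= 401×402
= 161202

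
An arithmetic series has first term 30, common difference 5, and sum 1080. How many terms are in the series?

Using S = n/2 × [2a + (n-1)d]
1080 = n/2 × [2(30) + (n-1)(5)]
1080 = n/2 × [60 + 5n - 5]
2160 = n × [55 + 5n]
5n² + (55)n - 2160 = 0
Discriminant: Δ = (55)² - 4(5)(-2160) = 3025 + 43200 = 46225
√Δ = 215
n = [-(55) + √Δ] / (2·5) = (-55 + 215) / 10 = 160 / 10 = 16
(The negative root is discarded since n must be a positive integer.)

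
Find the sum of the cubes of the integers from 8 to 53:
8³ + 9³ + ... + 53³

Use ∑_{k=1}^{n} k³ = [n(n+1)/2]², then subtract the first 7 terms.
∑_{k=1}^{53} k³ = [53×54/2]² = 1431² = 2047761
∑_{k=1}^{7} k³ = [7×8/2]² = 28² = 784
∑_{k=8}^{53} k³ = 2047761 - 784 = 2046977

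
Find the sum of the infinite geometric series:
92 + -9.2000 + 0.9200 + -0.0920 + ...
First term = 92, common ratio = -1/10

For |r| < 1, S = a / (1 - r)
S = 92 / (1 - (-1/10))
S = 92 / (11/10)
S = 920/11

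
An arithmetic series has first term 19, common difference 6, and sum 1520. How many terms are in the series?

Using S = n/2 × [2a + (n-1)d]
1520 = n/2 × [2(19) + (n-1)(6)]
1520 = n/2 × [38 + 6n - 6]
3040 = n × [32 + 6n]
6n² + (32)n - 3040 = 0
Discriminant: Δ = (32)² - 4(6)(-3040) = 1024 + 72960 = 73984
√Δ = 272
n = [-(32) + √Δ] / (2·6) = (-32 + 272) / 12 = 240 / 12 = 20
(The negative root is discarded since n must be a positive integer.)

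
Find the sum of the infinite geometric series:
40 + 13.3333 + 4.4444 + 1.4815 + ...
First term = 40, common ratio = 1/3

For |r| < 1, S = a / (1 - r)
S = 40 / (1 - (1/3))
S = 40 / (2/3)
S = 60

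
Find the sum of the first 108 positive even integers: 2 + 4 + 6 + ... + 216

Sum of first n even numbers = n(n+1)
= 108×109
= 11772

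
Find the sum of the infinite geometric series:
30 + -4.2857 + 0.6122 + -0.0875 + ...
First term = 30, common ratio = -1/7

For |r| < 1, S = a / (1 - r)
S = 30 / (1 - (-1/7))
S = 30 / (8/7)
S = 105/4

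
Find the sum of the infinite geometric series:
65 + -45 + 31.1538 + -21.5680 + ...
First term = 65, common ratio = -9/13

For |r| < 1, S = a / (1 - r)
S = 65 / (1 - (-9/13))
S = 65 / (22/13)
S = 845/22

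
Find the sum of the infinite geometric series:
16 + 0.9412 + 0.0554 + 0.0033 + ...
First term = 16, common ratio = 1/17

For |r| < 1, S = a / (1 - r)
S = 16 / (1 - (1/17))
S = 16 / (16/17)
S = 17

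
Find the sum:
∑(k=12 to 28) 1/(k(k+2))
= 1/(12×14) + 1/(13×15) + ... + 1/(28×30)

Partial fractions: 1/(k(k+2)) = (1/2)[1/k - 1/(k+2)]
Telescoping leaves the first two and last two terms:
= (1/2)[1/12 + 1/13 - 1/29 - 1/30]
= 697/15080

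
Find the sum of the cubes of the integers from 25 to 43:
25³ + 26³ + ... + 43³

Use ∑_{k=1}^{n} k³ = [n(n+1)/2]², then subtract the first 24 terms.
∑_{k=1}^{43} k³ = [43×44/2]² = 946² = 894916
∑_{k=1}^{24} k³ = [24×25/2]² = 300² = 90000
∑_{k=25}^{43} k³ = 894916 - 90000 = 804916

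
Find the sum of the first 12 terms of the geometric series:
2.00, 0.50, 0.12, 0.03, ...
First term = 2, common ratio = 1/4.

Sₙ = a(1 - rⁿ) / (1 - r)
S_12 = 2(1 - (1/4)^12) / (1 - (1/4))
S_12 = 2(1 - (1/16777216)) / (3/4)
S_12 = 5592405/2097152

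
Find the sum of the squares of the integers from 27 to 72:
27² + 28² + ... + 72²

Use ∑_{k=1}^{n} k² = n(n+1)(2n+1)/6, then subtract the first 26 terms.
∑_{k=1}^{72} k² = 72×73×145/6 = 127020
∑_{k=1}^{26} k² = 26×27×53/6 = 6201
∑_{k=27}^{72} k² = 127020 - 6201 = 120819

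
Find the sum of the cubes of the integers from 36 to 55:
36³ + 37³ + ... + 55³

Use ∑_{k=1}^{n} k³ = [n(n+1)/2]², then subtract the first 35 terms.
∑_{k=1}^{55} k³ = [55×56/2]² = 1540² = 2371600
∑_{k=1}^{35} k³ = [35×36/2]² = 630² = 396900
∑_{k=36}^{55} k³ = 2371600 - 396900 = 1974700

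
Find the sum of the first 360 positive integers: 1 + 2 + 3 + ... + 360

Formula: ∑k = n(n+1)/2
= 360×361/2
= 129960/2
= 64980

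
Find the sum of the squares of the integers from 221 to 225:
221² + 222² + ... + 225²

Use ∑_{k=1}^{n} k² = n(n+1)(2n+1)/6, then subtract the first 220 terms.
∑_{k=1}^{225} k² = 225×226×451/6 = 3822225
∑_{k=1}^{220} k² = 220×221×441/6 = 3573570
∑_{k=221}^{225} k² = 3822225 - 3573570 = 248655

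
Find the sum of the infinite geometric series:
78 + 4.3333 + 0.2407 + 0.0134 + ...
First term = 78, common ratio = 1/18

For |r| < 1, S = a / (1 - r)
S = 78 / (1 - (1/18))
S = 78 / (17/18)
S = 1404/17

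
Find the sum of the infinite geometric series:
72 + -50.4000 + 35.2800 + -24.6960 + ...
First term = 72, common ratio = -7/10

For |r| < 1, S = a / (1 - r)
S = 72 / (1 - (-7/10))
S = 72 / (17/10)
S = 720/17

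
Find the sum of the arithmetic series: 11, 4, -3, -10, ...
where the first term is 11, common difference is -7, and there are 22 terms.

Sₙ = n/2 × (first + last)
Last term = a + (n-1)d = 11 + (22-1)×(-7) = -136
S_22 = 22/2 × (11 + (-136))
S_22 = 22/2 × (-125) = -1375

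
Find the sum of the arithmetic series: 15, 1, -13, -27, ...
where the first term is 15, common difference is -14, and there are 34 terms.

Sₙ = n/2 × (first + last)
Last term = a + (n-1)d = 15 + (34-1)×(-14) = -447
S_34 = 34/2 × (15 + (-447))
S_34 = 34/2 × (-432) = -7344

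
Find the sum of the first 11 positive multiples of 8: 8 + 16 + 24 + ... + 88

Factor out 8: = 8(1 + 2 + ... + 11) = 8 × n(n+1)/2
= 8 × 11×12/2
= 8 × 66
= 528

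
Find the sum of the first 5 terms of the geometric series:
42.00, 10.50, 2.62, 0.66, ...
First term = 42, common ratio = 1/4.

Sₙ = a(1 - rⁿ) / (1 - r)
S_5 = 42(1 - (1/4)^5) / (1 - (1/4))
S_5 = 42(1 - (1/1024)) / (3/4)
S_5 = 7161/128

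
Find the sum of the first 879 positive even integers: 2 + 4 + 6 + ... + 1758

Sum of first n even numbers = n(n+1)
= 879×880
= 773520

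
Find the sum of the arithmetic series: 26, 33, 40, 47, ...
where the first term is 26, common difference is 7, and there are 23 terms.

Sₙ = n/2 × (first + last)
Last term = a + (n-1)d = 26 + (23-1)×7 = 180
S_23 = 23/2 × (26 + 180)
S_23 = 23/2 × 206 = 2369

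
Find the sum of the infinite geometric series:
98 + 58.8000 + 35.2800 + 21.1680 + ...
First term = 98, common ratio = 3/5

For |r| < 1, S = a / (1 - r)
S = 98 / (1 - (3/5))
S = 98 / (2/5)
S = 245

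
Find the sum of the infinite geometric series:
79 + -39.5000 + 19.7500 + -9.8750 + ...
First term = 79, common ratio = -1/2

For |r| < 1, S = a / (1 - r)
S = 79 / (1 - (-1/2))
S = 79 / (3/2)
S = 158/3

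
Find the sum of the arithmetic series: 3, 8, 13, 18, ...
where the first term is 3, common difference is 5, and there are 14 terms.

Sₙ = n/2 × (first + last)
Last term = a + (n-1)d = 3 + (14-1)×5 = 68
S_14 = 14/2 × (3 + 68)
S_14 = 14/2 × 71 = 497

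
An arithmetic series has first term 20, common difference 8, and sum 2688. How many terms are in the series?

Using S = n/2 × [2a + (n-1)d]
2688 = n/2 × [2(20) + (n-1)(8)]
2688 = n/2 × [40 + 8n - 8]
5376 = n × [32 + 8n]
8n² + (32)n - 5376 = 0
Discriminant: Δ = (32)² - 4(8)(-5376) = 1024 + 172032 = 173056
√Δ = 416
n = [-(32) + √Δ] / (2·8) = (-32 + 416) / 16 = 384 / 16 = 24
(The negative root is discarded since n must be a positive integer.)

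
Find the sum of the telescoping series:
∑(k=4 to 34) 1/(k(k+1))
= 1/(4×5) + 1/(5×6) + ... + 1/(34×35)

Partial fractions: 1/(k(k+1)) = 1/k - 1/(k+1)
The series telescopes:
= (1/4 - 1/5) + (1/5 - 1/6) + ... + (1/34 - 1/35)
= 1/4 - 1/35
= 31/140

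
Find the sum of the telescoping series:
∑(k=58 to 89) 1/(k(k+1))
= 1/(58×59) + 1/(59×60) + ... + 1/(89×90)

Partial fractions: 1/(k(k+1)) = 1/k - 1/(k+1)
The series telescopes:
= (1/58 - 1/59) + (1/59 - 1/60) + ... + (1/89 - 1/90)
= 1/58 - 1/90
= 8/1305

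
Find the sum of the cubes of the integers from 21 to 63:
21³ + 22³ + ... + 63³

Use ∑_{k=1}^{n} k³ = [n(n+1)/2]², then subtract the first 20 terms.
∑_{k=1}^{63} k³ = [63×64/2]² = 2016² = 4064256
∑_{k=1}^{20} k³ = [20×21/2]² = 210² = 44100
∑_{k=21}^{63} k³ = 4064256 - 44100 = 4020156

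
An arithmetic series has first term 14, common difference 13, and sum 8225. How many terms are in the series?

Using S = n/2 × [2a + (n-1)d]
8225 = n/2 × [2(14) + (n-1)(13)]
8225 = n/2 × [28 + 13n - 13]
16450 = n × [15 + 13n]
13n² + (15)n - 16450 = 0
Discriminant: Δ = (15)² - 4(13)(-16450) = 225 + 855400 = 855625
√Δ = 925
n = [-(15) + √Δ] / (2·13) = (-15 + 925) / 26 = 910 / 26 = 35
(The negative root is discarded since n must be a positive integer.)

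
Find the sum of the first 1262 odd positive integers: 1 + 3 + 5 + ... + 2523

Sum of first n odd numbers = n²
= 1262²
= 1592644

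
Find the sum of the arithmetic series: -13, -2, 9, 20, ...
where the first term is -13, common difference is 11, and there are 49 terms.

Sₙ = n/2 × (first + last)
Last term = a + (n-1)d = -13 + (49-1)×11 = 515
S_49 = 49/2 × (-13 + 515)
S_49 = 49/2 × 502 = 12299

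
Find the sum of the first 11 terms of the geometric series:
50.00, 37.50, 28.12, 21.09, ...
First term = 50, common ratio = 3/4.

Sₙ = a(1 - rⁿ) / (1 - r)
S_11 = 50(1 - (3/4)^11) / (1 - (3/4))
S_11 = 50(1 - (177147/4194304)) / (1/4)
S_11 = 100428925/524288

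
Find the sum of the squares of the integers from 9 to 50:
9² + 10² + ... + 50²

Use ∑_{k=1}^{n} k² = n(n+1)(2n+1)/6, then subtract the first 8 terms.
∑_{k=1}^{50} k² = 50×51×101/6 = 42925
∑_{k=1}^{8} k² = 8×9×17/6 = 204
∑_{k=9}^{50} k² = 42925 - 204 = 42721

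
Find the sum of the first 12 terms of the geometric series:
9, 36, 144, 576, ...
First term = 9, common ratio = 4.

Sₙ = a(1 - rⁿ) / (1 - r)
S_12 = 9(1 - 4^12) / (1 - 4)
S_12 = 9(1 - 16777216) / (-3)
S_12 = 50331645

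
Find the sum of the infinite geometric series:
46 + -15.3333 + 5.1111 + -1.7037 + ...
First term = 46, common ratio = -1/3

For |r| < 1, S = a / (1 - r)
S = 46 / (1 - (-1/3))
S = 46 / (4/3)
S = 69/2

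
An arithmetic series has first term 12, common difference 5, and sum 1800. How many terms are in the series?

Using S = n/2 × [2a + (n-1)d]
1800 = n/2 × [2(12) + (n-1)(5)]
1800 = n/2 × [24 + 5n - 5]
3600 = n × [19 + 5n]
5n² + (19)n - 3600 = 0
Discriminant: Δ = (19)² - 4(5)(-3600) = 361 + 72000 = 72361
√Δ = 269
n = [-(19) + √Δ] / (2·5) = (-19 + 269) / 10 = 250 / 10 = 25
(The negative root is discarded since n must be a positive integer.)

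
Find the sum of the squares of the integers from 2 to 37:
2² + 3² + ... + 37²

Use ∑_{k=1}^{n} k² = n(n+1)(2n+1)/6, then subtract the first 1 terms.
∑_{k=1}^{37} k² = 37×38×75/6 = 17575
∑_{k=1}^{1} k² = 1×2×3/6 = 1
∑_{k=2}^{37} k² = 17575 - 1 = 17574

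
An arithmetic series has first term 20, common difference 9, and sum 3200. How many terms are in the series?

Using S = n/2 × [2a + (n-1)d]
3200 = n/2 × [2(20) + (n-1)(9)]
3200 = n/2 × [40 + 9n - 9]
6400 = n × [31 + 9n]
9n² + (31)n - 6400 = 0
Discriminant: Δ = (31)² - 4(9)(-6400) = 961 + 230400 = 231361
√Δ = 481
n = [-(31) + √Δ] / (2·9) = (-31 + 481) / 18 = 450 / 18 = 25
(The negative root is discarded since n must be a positive integer.)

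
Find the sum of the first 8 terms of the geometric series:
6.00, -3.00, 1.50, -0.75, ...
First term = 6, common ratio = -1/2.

Sₙ = a(1 - rⁿ) / (1 - r)
S_8 = 6(1 - (-1/2)^8) / (1 - (-1/2))
S_8 = 6(1 - (1/256)) / (3/2)
S_8 = 255/64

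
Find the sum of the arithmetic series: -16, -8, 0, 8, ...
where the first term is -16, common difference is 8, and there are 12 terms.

Sₙ = n/2 × (first + last)
Last term = a + (n-1)d = -16 + (12-1)×8 = 72
S_12 = 12/2 × (-16 + 72)
S_12 = 12/2 × 56 = 336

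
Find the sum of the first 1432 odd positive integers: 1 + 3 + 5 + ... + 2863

Sum of first n odd numbers = n²
= 1432²
= 2050624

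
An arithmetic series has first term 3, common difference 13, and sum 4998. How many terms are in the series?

Using S = n/2 × [2a + (n-1)d]
4998 = n/2 × [2(3) + (n-1)(13)]
4998 = n/2 × [6 + 13n - 13]
9996 = n × [-7 + 13n]
13n² + (-7)n - 9996 = 0
Discriminant: Δ = (-7)² - 4(13)(-9996) = 49 + 519792 = 519841
√Δ = 721
n = [-(-7) + √Δ] / (2·13) = (7 + 721) / 26 = 728 / 26 = 28
(The negative root is discarded since n must be a positive integer.)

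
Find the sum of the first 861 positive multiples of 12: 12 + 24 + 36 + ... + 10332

Factor out 12: = 12(1 + 2 + ... + 861) = 12 × n(n+1)/2
= 12 × 861×862/2
= 12 × 371091
= 4453092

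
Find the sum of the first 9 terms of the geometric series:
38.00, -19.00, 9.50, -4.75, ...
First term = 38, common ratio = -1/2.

Sₙ = a(1 - rⁿ) / (1 - r)
S_9 = 38(1 - (-1/2)^9) / (1 - (-1/2))
S_9 = 38(1 - (-1/512)) / (3/2)
S_9 = 3249/128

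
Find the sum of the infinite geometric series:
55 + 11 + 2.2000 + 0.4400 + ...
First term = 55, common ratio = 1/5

For |r| < 1, S = a / (1 - r)
S = 55 / (1 - (1/5))
S = 55 / (4/5)
S = 275/4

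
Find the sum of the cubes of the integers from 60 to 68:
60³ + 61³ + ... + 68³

Use ∑_{k=1}^{n} k³ = [n(n+1)/2]², then subtract the first 59 terms.
∑_{k=1}^{68} k³ = [68×69/2]² = 2346² = 5503716
∑_{k=1}^{59} k³ = [59×60/2]² = 1770² = 3132900
∑_{k=60}^{68} k³ = 5503716 - 3132900 = 2370816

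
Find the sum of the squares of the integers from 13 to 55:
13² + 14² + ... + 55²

Use ∑_{k=1}^{n} k² = n(n+1)(2n+1)/6, then subtract the first 12 terms.
∑_{k=1}^{55} k² = 55×56×111/6 = 56980
∑_{k=1}^{12} k² = 12×13×25/6 = 650
∑_{k=13}^{55} k² = 56980 - 650 = 56330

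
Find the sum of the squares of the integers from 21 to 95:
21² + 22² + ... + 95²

Use ∑_{k=1}^{n} k² = n(n+1)(2n+1)/6, then subtract the first 20 terms.
∑_{k=1}^{95} k² = 95×96×191/6 = 290320
∑_{k=1}^{20} k² = 20×21×41/6 = 2870
∑_{k=21}^{95} k² = 290320 - 2870 = 287450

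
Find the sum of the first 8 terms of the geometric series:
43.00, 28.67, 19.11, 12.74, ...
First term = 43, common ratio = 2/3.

Sₙ = a(1 - rⁿ) / (1 - r)
S_8 = 43(1 - (2/3)^8) / (1 - (2/3))
S_8 = 43(1 - (256/6561)) / (1/3)
S_8 = 271115/2187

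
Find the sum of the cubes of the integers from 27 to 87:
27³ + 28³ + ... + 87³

Use ∑_{k=1}^{n} k³ = [n(n+1)/2]², then subtract the first 26 terms.
∑_{k=1}^{87} k³ = [87×88/2]² = 3828² = 14653584
∑_{k=1}^{26} k³ = [26×27/2]² = 351² = 123201
∑_{k=27}^{87} k³ = 14653584 - 123201 = 14530383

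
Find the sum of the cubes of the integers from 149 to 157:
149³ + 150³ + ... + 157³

Use ∑_{k=1}^{n} k³ = [n(n+1)/2]², then subtract the first 148 terms.
∑_{k=1}^{157} k³ = [157×158/2]² = 12403² = 153834409
∑_{k=1}^{148} k³ = [148×149/2]² = 11026² = 121572676
∑_{k=149}^{157} k³ = 153834409 - 121572676 = 32261733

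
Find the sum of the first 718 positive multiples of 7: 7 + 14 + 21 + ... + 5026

Factor out 7: = 7(1 + 2 + ... + 718) = 7 × n(n+1)/2
= 7 × 718×719/2
= 7 × 258121
= 1806847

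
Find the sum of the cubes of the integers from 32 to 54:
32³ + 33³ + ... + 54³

Use ∑_{k=1}^{n} k³ = [n(n+1)/2]², then subtract the first 31 terms.
∑_{k=1}^{54} k³ = [54×55/2]² = 1485² = 2205225
∑_{k=1}^{31} k³ = [31×32/2]² = 496² = 246016
∑_{k=32}^{54} k³ = 2205225 - 246016 = 1959209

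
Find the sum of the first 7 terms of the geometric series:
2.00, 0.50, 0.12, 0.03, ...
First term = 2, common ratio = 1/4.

Sₙ = a(1 - rⁿ) / (1 - r)
S_7 = 2(1 - (1/4)^7) / (1 - (1/4))
S_7 = 2(1 - (1/16384)) / (3/4)
S_7 = 5461/2048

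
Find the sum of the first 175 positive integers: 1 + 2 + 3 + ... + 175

Formula: ∑k = n(n+1)/2
= 175×176/2
= 30800/2
= 15400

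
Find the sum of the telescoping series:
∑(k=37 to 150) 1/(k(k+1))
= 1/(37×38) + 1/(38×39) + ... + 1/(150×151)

Partial fractions: 1/(k(k+1)) = 1/k - 1/(k+1)
The series telescopes:
= (1/37 - 1/38) + (1/38 - 1/39) + ... + (1/150 - 1/151)
= 1/37 - 1/151
= 114/5587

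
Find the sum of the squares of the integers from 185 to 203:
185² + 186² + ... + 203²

Use ∑_{k=1}^{n} k² = n(n+1)(2n+1)/6, then subtract the first 184 terms.
∑_{k=1}^{203} k² = 203×204×407/6 = 2809114
∑_{k=1}^{184} k² = 184×185×369/6 = 2093460
∑_{k=185}^{203} k² = 2809114 - 2093460 = 715654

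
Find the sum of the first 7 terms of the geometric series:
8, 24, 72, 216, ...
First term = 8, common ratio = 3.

Sₙ = a(1 - rⁿ) / (1 - r)
S_7 = 8(1 - 3^7) / (1 - 3)
S_7 = 8(1 - 2187) / (-2)
S_7 = 8744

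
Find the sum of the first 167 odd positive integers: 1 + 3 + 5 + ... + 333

Sum of first n odd numbers = n²
= 167²
= 27889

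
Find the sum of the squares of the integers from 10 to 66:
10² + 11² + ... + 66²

Use ∑_{k=1}^{n} k² = n(n+1)(2n+1)/6, then subtract the first 9 terms.
∑_{k=1}^{66} k² = 66×67×133/6 = 98021
∑_{k=1}^{9} k² = 9×10×19/6 = 285
∑_{k=10}^{66} k² = 98021 - 285 = 97736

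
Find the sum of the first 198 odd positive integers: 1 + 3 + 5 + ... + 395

Sum of first n odd numbers = n²
= 198²
= 39204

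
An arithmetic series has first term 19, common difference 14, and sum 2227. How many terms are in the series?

Using S = n/2 × [2a + (n-1)d]
2227 = n/2 × [2(19) + (n-1)(14)]
2227 = n/2 × [38 + 14n - 14]
4454 = n × [24 + 14n]
14n² + (24)n - 4454 = 0
Discriminant: Δ = (24)² - 4(14)(-4454) = 576 + 249424 = 250000
√Δ = 500
n = [-(24) + √Δ] / (2·14) = (-24 + 500) / 28 = 476 / 28 = 17
(The negative root is discarded since n must be a positive integer.)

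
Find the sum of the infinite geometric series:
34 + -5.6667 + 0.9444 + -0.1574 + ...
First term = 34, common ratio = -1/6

For |r| < 1, S = a / (1 - r)
S = 34 / (1 - (-1/6))
S = 34 / (7/6)
S = 204/7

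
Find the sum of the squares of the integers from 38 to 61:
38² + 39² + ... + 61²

Use ∑_{k=1}^{n} k² = n(n+1)(2n+1)/6, then subtract the first 37 terms.
∑_{k=1}^{61} k² = 61×62×123/6 = 77531
∑_{k=1}^{37} k² = 37×38×75/6 = 17575
∑_{k=38}^{61} k² = 77531 - 17575 = 59956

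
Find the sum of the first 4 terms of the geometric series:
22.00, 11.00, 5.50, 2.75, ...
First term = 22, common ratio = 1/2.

Sₙ = a(1 - rⁿ) / (1 - r)
S_4 = 22(1 - (1/2)^4) / (1 - (1/2))
S_4 = 22(1 - (1/16)) / (1/2)
S_4 = 165/4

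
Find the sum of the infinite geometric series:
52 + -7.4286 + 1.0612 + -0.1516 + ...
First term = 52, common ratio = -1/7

For |r| < 1, S = a / (1 - r)
S = 52 / (1 - (-1/7))
S = 52 / (8/7)
S = 91/2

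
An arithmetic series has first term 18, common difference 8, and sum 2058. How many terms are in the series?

Using S = n/2 × [2a + (n-1)d]
2058 = n/2 × [2(18) + (n-1)(8)]
2058 = n/2 × [36 + 8n - 8]
4116 = n × [28 + 8n]
8n² + (28)n - 4116 = 0
Discriminant: Δ = (28)² - 4(8)(-4116) = 784 + 131712 = 132496
√Δ = 364
n = [-(28) + √Δ] / (2·8) = (-28 + 364) / 16 = 336 / 16 = 21
(The negative root is discarded since n must be a positive integer.)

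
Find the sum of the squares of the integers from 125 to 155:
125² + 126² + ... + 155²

Use ∑_{k=1}^{n} k² = n(n+1)(2n+1)/6, then subtract the first 124 terms.
∑_{k=1}^{155} k² = 155×156×311/6 = 1253330
∑_{k=1}^{124} k² = 124×125×249/6 = 643250
∑_{k=125}^{155} k² = 1253330 - 643250 = 610080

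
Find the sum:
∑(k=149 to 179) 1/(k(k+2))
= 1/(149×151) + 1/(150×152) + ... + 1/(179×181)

Partial fractions: 1/(k(k+2)) = (1/2)[1/k - 1/(k+2)]
Telescoping leaves the first two and last two terms:
= (1/2)[1/149 + 1/150 - 1/180 - 1/181]
= 55769/48544200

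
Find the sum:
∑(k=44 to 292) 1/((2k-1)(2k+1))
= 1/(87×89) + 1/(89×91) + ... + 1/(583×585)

Partial fractions: 1/((2k-1)(2k+1)) = (1/2)[1/(2k-1) - 1/(2k+1)]
The series telescopes:
= (1/2)[1/87 - 1/585]
= 83/16965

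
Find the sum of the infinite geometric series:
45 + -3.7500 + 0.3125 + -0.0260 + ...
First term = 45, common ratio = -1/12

For |r| < 1, S = a / (1 - r)
S = 45 / (1 - (-1/12))
S = 45 / (13/12)
S = 540/13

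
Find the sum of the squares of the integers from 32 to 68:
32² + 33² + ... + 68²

Use ∑_{k=1}^{n} k² = n(n+1)(2n+1)/6, then subtract the first 31 terms.
∑_{k=1}^{68} k² = 68×69×137/6 = 107134
∑_{k=1}^{31} k² = 31×32×63/6 = 10416
∑_{k=32}^{68} k² = 107134 - 10416 = 96718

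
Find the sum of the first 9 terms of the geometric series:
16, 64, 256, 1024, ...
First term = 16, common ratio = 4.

Sₙ = a(1 - rⁿ) / (1 - r)
S_9 = 16(1 - 4^9) / (1 - 4)
S_9 = 16(1 - 262144) / (-3)
S_9 = 1398096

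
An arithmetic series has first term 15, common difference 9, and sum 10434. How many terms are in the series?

Using S = n/2 × [2a + (n-1)d]
10434 = n/2 × [2(15) + (n-1)(9)]
10434 = n/2 × [30 + 9n - 9]
20868 = n × [21 + 9n]
9n² + (21)n - 20868 = 0
Discriminant: Δ = (21)² - 4(9)(-20868) = 441 + 751248 = 751689
√Δ = 867
n = [-(21) + √Δ] / (2·9) = (-21 + 867) / 18 = 846 / 18 = 47
(The negative root is discarded since n must be a positive integer.)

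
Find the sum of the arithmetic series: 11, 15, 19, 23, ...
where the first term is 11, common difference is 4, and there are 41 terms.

Sₙ = n/2 × (first + last)
Last term = a + (n-1)d = 11 + (41-1)×4 = 171
S_41 = 41/2 × (11 + 171)
S_41 = 41/2 × 182 = 3731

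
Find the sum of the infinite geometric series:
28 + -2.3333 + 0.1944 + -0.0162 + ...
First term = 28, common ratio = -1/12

For |r| < 1, S = a / (1 - r)
S = 28 / (1 - (-1/12))
S = 28 / (13/12)
S = 336/13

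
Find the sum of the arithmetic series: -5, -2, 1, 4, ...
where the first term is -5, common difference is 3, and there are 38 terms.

Sₙ = n/2 × (first + last)
Last term = a + (n-1)d = -5 + (38-1)×3 = 106
S_38 = 38/2 × (-5 + 106)
S_38 = 38/2 × 101 = 1919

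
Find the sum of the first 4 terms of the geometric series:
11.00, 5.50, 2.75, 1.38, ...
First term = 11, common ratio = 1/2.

Sₙ = a(1 - rⁿ) / (1 - r)
S_4 = 11(1 - (1/2)^4) / (1 - (1/2))
S_4 = 11(1 - (1/16)) / (1/2)
S_4 = 165/8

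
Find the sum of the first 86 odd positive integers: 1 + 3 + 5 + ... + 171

Sum of first n odd numbers = n²
= 86²
= 7396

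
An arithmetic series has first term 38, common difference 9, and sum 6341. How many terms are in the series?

Using S = n/2 × [2a + (n-1)d]
6341 = n/2 × [2(38) + (n-1)(9)]
6341 = n/2 × [76 + 9n - 9]
12682 = n × [67 + 9n]
9n² + (67)n - 12682 = 0
Discriminant: Δ = (67)² - 4(9)(-12682) = 4489 + 456552 = 461041
√Δ = 679
n = [-(67) + √Δ] / (2·9) = (-67 + 679) / 18 = 612 / 18 = 34
(The negative root is discarded since n must be a positive integer.)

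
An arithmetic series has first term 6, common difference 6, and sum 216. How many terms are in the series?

Using S = n/2 × [2a + (n-1)d]
216 = n/2 × [2(6) + (n-1)(6)]
216 = n/2 × [12 + 6n - 6]
432 = n × [6 + 6n]
6n² + (6)n - 432 = 0
Discriminant: Δ = (6)² - 4(6)(-432) = 36 + 10368 = 10404
√Δ = 102
n = [-(6) + √Δ] / (2·6) = (-6 + 102) / 12 = 96 / 12 = 8
(The negative root is discarded since n must be a positive integer.)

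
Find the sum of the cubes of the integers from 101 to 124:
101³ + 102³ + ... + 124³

Use ∑_{k=1}^{n} k³ = [n(n+1)/2]², then subtract the first 100 terms.
∑_{k=1}^{124} k³ = [124×125/2]² = 7750² = 60062500
∑_{k=1}^{100} k³ = [100×101/2]² = 5050² = 25502500
∑_{k=101}^{124} k³ = 60062500 - 25502500 = 34560000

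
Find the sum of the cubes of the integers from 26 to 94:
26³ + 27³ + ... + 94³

Use ∑_{k=1}^{n} k³ = [n(n+1)/2]², then subtract the first 25 terms.
∑_{k=1}^{94} k³ = [94×95/2]² = 4465² = 19936225
∑_{k=1}^{25} k³ = [25×26/2]² = 325² = 105625
∑_{k=26}^{94} k³ = 19936225 - 105625 = 19830600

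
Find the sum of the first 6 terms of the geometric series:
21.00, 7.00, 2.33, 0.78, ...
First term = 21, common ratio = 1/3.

Sₙ = a(1 - rⁿ) / (1 - r)
S_6 = 21(1 - (1/3)^6) / (1 - (1/3))
S_6 = 21(1 - (1/729)) / (2/3)
S_6 = 2548/81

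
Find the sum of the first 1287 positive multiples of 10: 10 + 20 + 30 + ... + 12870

Factor out 10: = 10(1 + 2 + ... + 1287) = 10 × n(n+1)/2
= 10 × 1287×1288/2
= 10 × 828828
= 8288280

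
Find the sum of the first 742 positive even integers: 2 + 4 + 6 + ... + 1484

Sum of first n even numbers = n(n+1)
= 742×743
= 551306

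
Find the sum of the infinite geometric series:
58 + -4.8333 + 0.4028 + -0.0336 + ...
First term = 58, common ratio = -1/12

For |r| < 1, S = a / (1 - r)
S = 58 / (1 - (-1/12))
S = 58 / (13/12)
S = 696/13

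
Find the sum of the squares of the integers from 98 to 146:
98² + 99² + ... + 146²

Use ∑_{k=1}^{n} k² = n(n+1)(2n+1)/6, then subtract the first 97 terms.
∑_{k=1}^{146} k² = 146×147×293/6 = 1048061
∑_{k=1}^{97} k² = 97×98×195/6 = 308945
∑_{k=98}^{146} k² = 1048061 - 308945 = 739116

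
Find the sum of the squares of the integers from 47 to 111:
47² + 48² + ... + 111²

Use ∑_{k=1}^{n} k² = n(n+1)(2n+1)/6, then subtract the first 46 terms.
∑_{k=1}^{111} k² = 111×112×223/6 = 462056
∑_{k=1}^{46} k² = 46×47×93/6 = 33511
∑_{k=47}^{111} k² = 462056 - 33511 = 428545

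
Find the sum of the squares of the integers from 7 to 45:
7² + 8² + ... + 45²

Use ∑_{k=1}^{n} k² = n(n+1)(2n+1)/6, then subtract the first 6 terms.
∑_{k=1}^{45} k² = 45×46×91/6 = 31395
∑_{k=1}^{6} k² = 6×7×13/6 = 91
∑_{k=7}^{45} k² = 31395 - 91 = 31304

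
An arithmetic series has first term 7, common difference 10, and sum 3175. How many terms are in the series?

Using S = n/2 × [2a + (n-1)d]
3175 = n/2 × [2(7) + (n-1)(10)]
3175 = n/2 × [14 + 10n - 10]
6350 = n × [4 + 10n]
10n² + (4)n - 6350 = 0
Discriminant: Δ = (4)² - 4(10)(-6350) = 16 + 254000 = 254016
√Δ = 504
n = [-(4) + √Δ] / (2·10) = (-4 + 504) / 20 = 500 / 20 = 25
(The negative root is discarded since n must be a positive integer.)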